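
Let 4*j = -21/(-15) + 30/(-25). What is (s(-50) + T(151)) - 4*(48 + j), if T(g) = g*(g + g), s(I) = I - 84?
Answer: 226379/5 ≈ 45276.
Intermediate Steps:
s(I) = -84 + I
T(g) = 2*g² (T(g) = g*(2*g) = 2*g²)
j = 1/20 (j = (-21/(-15) + 30/(-25))/4 = (-21*(-1/15) + 30*(-1/25))/4 = (7/5 - 6/5)/4 = (¼)*(⅕) = 1/20 ≈ 0.050000)
(s(-50) + T(151)) - 4*(48 + j) = ((-84 - 50) + 2*151²) - 4*(48 + 1/20) = (-134 + 2*22801) - 4*961/20 = (-134 + 45602) - 961/5 = 45468 - 961/5 = 226379/5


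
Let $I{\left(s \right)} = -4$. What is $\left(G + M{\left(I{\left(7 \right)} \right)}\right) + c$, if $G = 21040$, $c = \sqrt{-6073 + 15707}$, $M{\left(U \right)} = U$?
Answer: $21036 + \sqrt{9634} \approx 21134.0$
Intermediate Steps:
$c = \sqrt{9634} \approx 98.153$
$\left(G + M{\left(I{\left(7 \right)} \right)}\right) + c = \left(21040 - 4\right) + \sqrt{9634} = 21036 + \sqrt{9634}$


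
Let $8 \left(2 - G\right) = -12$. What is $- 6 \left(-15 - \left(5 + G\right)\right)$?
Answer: $141$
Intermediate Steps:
$G = \frac{7}{2}$ ($G = 2 - - \frac{3}{2} = 2 + \frac{3}{2} = \frac{7}{2} \approx 3.5$)
$- 6 \left(-15 - \left(5 + G\right)\right) = - 6 \left(-15 - \frac{17}{2}\right) = \left(-6\right) \left(- \frac{47}{2}\right) = 141$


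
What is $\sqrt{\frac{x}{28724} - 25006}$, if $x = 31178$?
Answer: $\frac{3 i \sqrt{573076645894}}{14362} \approx 158.13 i$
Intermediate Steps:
$\sqrt{\frac{x}{28724} - 25006} = \sqrt{\frac{31178}{28724} - 25006} = \sqrt{31178 \cdot \frac{1}{28724} - 25006} = \sqrt{\frac{15589}{14362} - 25006} = \sqrt{- \frac{359120583}{14362}} = \frac{3 i \sqrt{573076645894}}{14362}$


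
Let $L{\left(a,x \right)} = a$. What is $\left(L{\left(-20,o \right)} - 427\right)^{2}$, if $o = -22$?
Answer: $199809$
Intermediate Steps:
$\left(L{\left(-20,o \right)} - 427\right)^{2} = \left(-20 - 427\right)^{2} = \left(-447\right)^{2} = 199809$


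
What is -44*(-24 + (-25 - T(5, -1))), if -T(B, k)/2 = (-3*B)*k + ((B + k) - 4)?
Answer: 836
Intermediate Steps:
T(B, k) = 8 - 2*B - 2*k + 6*B*k (T(B, k) = -2*((-3*B)*k + ((B + k) - 4)) = -2*(-3*B*k + (-4 + B + k)) = -2*(-4 + B + k - 3*B*k) = 8 - 2*B - 2*k + 6*B*k)
-44*(-24 + (-25 - T(5, -1))) = -44*(-24 + (-25 - (8 - 2*5 - 2*(-1) + 6*5*(-1)))) = -44*(-24 + (-25 - (8 - 10 + 2 - 30))) = -44*(-24 + (-25 - 1*(-30))) = -44*(-24 + (-25 + 30)) = -44*(-24 + 5) = -44*(-19) = 836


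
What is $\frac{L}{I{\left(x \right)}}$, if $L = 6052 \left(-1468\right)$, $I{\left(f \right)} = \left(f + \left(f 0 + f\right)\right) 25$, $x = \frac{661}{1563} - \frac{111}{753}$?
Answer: $- \frac{217840031823}{337750} \approx -6.4497 \cdot 10^{5}$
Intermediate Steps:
$x = \frac{108080}{392313}$ ($x = 661 \cdot \frac{1}{1563} - \frac{37}{251} = \frac{661}{1563} - \frac{37}{251} = \frac{108080}{392313} \approx 0.27549$)
$I{\left(f \right)} = 50 f$ ($I{\left(f \right)} = \left(f + \left(0 + f\right)\right) 25 = \left(f + f\right) 25 = 2 f 25 = 50 f$)
$L = -8884336$
$\frac{L}{I{\left(x \right)}} = - \frac{8884336}{50 \cdot \frac{108080}{392313}} = - \frac{8884336}{\frac{5404000}{392313}} = \left(-8884336\right) \frac{392313}{5404000} = - \frac{217840031823}{337750}$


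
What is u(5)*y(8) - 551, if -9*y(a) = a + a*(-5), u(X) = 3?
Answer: -1621/3 ≈ -540.33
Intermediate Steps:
y(a) = 4*a/9 (y(a) = -(a + a*(-5))/9 = -(a - 5*a)/9 = -(-4)*a/9 = 4*a/9)
u(5)*y(8) - 551 = 3*((4/9)*8) - 551 = 3*(32/9) - 551 = 32/3 - 551 = -1621/3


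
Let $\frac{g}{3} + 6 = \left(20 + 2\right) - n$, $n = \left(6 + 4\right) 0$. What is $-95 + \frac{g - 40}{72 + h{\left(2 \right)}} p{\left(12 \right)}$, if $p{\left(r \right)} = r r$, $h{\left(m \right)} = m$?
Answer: $- \frac{2939}{37} \approx -79.432$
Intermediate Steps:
$p{\left(r \right)} = r^{2}$
$n = 0$ ($n = 10 \cdot 0 = 0$)
$g = 48$ ($g = -18 + 3 \left(\left(20 + 2\right) - 0\right) = -18 + 3 \left(22 + 0\right) = -18 + 3 \cdot 22 = -18 + 66 = 48$)
$-95 + \frac{g - 40}{72 + h{\left(2 \right)}} p{\left(12 \right)} = -95 + \frac{48 - 40}{72 + 2} \cdot 12^{2} = -95 + \frac{8}{74} \cdot 144 = -95 + 8 \cdot \frac{1}{74} \cdot 144 = -95 + \frac{4}{37} \cdot 144 = -95 + \frac{576}{37} = - \frac{2939}{37}$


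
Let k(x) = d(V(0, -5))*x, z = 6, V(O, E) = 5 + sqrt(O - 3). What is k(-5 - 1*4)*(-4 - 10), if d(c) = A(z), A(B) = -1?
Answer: -126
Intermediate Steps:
V(O, E) = 5 + sqrt(-3 + O)
d(c) = -1
k(x) = -x
k(-5 - 1*4)*(-4 - 10) = (-(-5 - 1*4))*(-4 - 10) = -(-5 - 4)*(-14) = -1*(-9)*(-14) = 9*(-14) = -126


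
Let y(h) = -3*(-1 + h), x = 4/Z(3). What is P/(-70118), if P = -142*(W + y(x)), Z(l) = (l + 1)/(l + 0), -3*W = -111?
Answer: 2201/35059 ≈ 0.062780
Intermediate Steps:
W = 37 (W = -⅓*(-111) = 37)
Z(l) = (1 + l)/l
x = 3 (x = 4/(((1 + 3)/3)) = 4/(((⅓)*4)) = 4/(4/3) = 4*(¾) = 3)
y(h) = 3 - 3*h
P = -4402 (P = -142*(37 + (3 - 3*3)) = -142*(37 + (3 - 9)) = -142*(37 - 6) = -142*31 = -4402)
P/(-70118) = -4402/(-70118) = -4402*(-1/70118) = 2201/35059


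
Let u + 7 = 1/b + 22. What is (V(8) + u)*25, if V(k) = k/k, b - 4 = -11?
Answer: 2775/7 ≈ 396.43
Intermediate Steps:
b = -7 (b = 4 - 11 = -7)
V(k) = 1
u = 104/7 (u = -7 + (1/(-7) + 22) = -7 + (-1/7 + 22) = -7 + 153/7 = 104/7 ≈ 14.857)
(V(8) + u)*25 = (1 + 104/7)*25 = (111/7)*25 = 2775/7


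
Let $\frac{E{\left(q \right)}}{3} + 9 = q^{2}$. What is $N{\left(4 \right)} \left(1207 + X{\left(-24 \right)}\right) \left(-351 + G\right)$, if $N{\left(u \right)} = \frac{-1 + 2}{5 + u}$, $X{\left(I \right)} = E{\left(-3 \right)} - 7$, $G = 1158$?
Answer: $107600$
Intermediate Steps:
$E{\left(q \right)} = -27 + 3 q^{2}$
$X{\left(I \right)} = -7$ ($X{\left(I \right)} = \left(-27 + 3 \left(-3\right)^{2}\right) - 7 = \left(-27 + 3 \cdot 9\right) - 7 = \left(-27 + 27\right) - 7 = 0 - 7 = -7$)
$N{\left(u \right)} = \frac{1}{5 + u}$ ($N{\left(u \right)} = 1 \frac{1}{5 + u} = \frac{1}{5 + u}$)
$N{\left(4 \right)} \left(1207 + X{\left(-24 \right)}\right) \left(-351 + G\right) = \frac{\left(1207 - 7\right) \left(-351 + 1158\right)}{5 + 4} = \frac{1200 \cdot 807}{9} = \frac{1}{9} \cdot 968400 = 107600$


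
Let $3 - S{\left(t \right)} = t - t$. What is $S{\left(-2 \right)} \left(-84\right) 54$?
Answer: $-13608$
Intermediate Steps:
$S{\left(t \right)} = 3$ ($S{\left(t \right)} = 3 - \left(t - t\right) = 3 - 0 = 3 + 0 = 3$)
$S{\left(-2 \right)} \left(-84\right) 54 = 3 \left(-84\right) 54 = \left(-252\right) 54 = -13608$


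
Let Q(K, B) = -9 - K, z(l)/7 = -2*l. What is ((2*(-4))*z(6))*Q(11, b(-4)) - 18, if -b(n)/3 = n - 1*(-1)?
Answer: -13458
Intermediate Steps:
b(n) = -3 - 3*n (b(n) = -3*(n - 1*(-1)) = -3*(n + 1) = -3*(1 + n) = -3 - 3*n)
z(l) = -14*l (z(l) = 7*(-2*l) = -14*l)
((2*(-4))*z(6))*Q(11, b(-4)) - 18 = ((2*(-4))*(-14*6))*(-9 - 1*11) - 18 = (-8*(-84))*(-9 - 11) - 18 = 672*(-20) - 18 = -13440 - 18 = -13458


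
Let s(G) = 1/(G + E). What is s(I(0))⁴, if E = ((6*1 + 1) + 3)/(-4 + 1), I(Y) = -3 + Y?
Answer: 81/130321 ≈ 0.00062154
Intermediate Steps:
E = -10/3 (E = ((6 + 1) + 3)/(-3) = (7 + 3)*(-⅓) = 10*(-⅓) = -10/3 ≈ -3.3333)
s(G) = 1/(-10/3 + G) (s(G) = 1/(G - 10/3) = 1/(-10/3 + G))
s(I(0))⁴ = (3/(-10 + 3*(-3 + 0)))⁴ = (3/(-10 + 3*(-3)))⁴ = (3/(-10 - 9))⁴ = (3/(-19))⁴ = (3*(-1/19))⁴ = (-3/19)⁴ = 81/130321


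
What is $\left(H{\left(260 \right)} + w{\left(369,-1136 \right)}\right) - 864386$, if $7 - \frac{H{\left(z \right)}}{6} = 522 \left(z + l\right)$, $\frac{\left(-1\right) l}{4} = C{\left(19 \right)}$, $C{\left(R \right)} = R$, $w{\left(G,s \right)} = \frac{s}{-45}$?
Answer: $- \frac{64827304}{45} \approx -1.4406 \cdot 10^{6}$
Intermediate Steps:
$w{\left(G,s \right)} = - \frac{s}{45}$ ($w{\left(G,s \right)} = s \left(- \frac{1}{45}\right) = - \frac{s}{45}$)
$l = -76$ ($l = \left(-4\right) 19 = -76$)
$H{\left(z \right)} = 238074 - 3132 z$ ($H{\left(z \right)} = 42 - 6 \cdot 522 \left(z - 76\right) = 42 - 6 \cdot 522 \left(-76 + z\right) = 42 - 6 \left(-39672 + 522 z\right) = 42 - \left(-238032 + 3132 z\right) = 238074 - 3132 z$)
$\left(H{\left(260 \right)} + w{\left(369,-1136 \right)}\right) - 864386 = \left(\left(238074 - 814320\right) - - \frac{1136}{45}\right) - 864386 = \left(\left(238074 - 814320\right) + \frac{1136}{45}\right) - 864386 = \left(-576246 + \frac{1136}{45}\right) - 864386 = - \frac{25929934}{45} - 864386 = - \frac{64827304}{45}$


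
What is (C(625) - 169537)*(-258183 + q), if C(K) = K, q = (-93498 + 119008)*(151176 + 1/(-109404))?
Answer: -659833228418631272/1013 ≈ -6.5137e+14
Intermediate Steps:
q = 210958249858765/54702 (q = 25510*(151176 - 1/109404) = 25510*(16539259103/109404) = 210958249858765/54702 ≈ 3.8565e+9)
(C(625) - 169537)*(-258183 + q) = (625 - 169537)*(-258183 + 210958249858765/54702) = -168912*210944126732299/54702 = -659833228418631272/1013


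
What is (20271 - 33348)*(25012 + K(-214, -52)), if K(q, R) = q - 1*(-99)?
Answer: -325578069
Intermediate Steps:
K(q, R) = 99 + q (K(q, R) = q + 99 = 99 + q)
(20271 - 33348)*(25012 + K(-214, -52)) = (20271 - 33348)*(25012 + (99 - 214)) = -13077*(25012 - 115) = -13077*24897 = -325578069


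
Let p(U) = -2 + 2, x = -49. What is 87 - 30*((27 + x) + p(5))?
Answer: 747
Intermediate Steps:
p(U) = 0
87 - 30*((27 + x) + p(5)) = 87 - 30*((27 - 49) + 0) = 87 - 30*(-22 + 0) = 87 - 30*(-22) = 87 + 660 = 747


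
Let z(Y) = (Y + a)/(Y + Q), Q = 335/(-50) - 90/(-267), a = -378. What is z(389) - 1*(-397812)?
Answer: 135473692954/340547 ≈ 3.9781e+5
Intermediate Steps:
Q = -5663/890 (Q = 335*(-1/50) - 90*(-1/267) = -67/10 + 30/89 = -5663/890 ≈ -6.3629)
z(Y) = (-378 + Y)/(-5663/890 + Y) (z(Y) = (Y - 378)/(Y - 5663/890) = (-378 + Y)/(-5663/890 + Y))
z(389) - 1*(-397812) = 890*(-378 + 389)/(-5663 + 890*389) - 1*(-397812) = 890*11/(-5663 + 346210) + 397812 = 890*11/340547 + 397812 = 890*(1/340547)*11 + 397812 = 9790/340547 + 397812 = 135473692954/340547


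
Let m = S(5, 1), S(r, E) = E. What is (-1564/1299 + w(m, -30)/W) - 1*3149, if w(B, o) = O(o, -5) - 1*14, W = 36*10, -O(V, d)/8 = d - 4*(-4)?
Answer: -81849661/25980 ≈ -3150.5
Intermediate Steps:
O(V, d) = -128 - 8*d (O(V, d) = -8*(d - 4*(-4)) = -8*(d + 16) = -8*(16 + d) = -128 - 8*d)
W = 360
m = 1
w(B, o) = -102 (w(B, o) = (-128 - 8*(-5)) - 1*14 = (-128 + 40) - 14 = -88 - 14 = -102)
(-1564/1299 + w(m, -30)/W) - 1*3149 = (-1564/1299 - 102/360) - 1*3149 = (-1564*1/1299 - 102*1/360) - 3149 = (-1564/1299 - 17/60) - 3149 = -38641/25980 - 3149 = -81849661/25980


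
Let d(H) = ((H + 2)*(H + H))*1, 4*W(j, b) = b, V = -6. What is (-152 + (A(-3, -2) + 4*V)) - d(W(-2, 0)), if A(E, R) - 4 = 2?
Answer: -170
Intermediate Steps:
A(E, R) = 6 (A(E, R) = 4 + 2 = 6)
W(j, b) = b/4
d(H) = 2*H*(2 + H) (d(H) = ((2 + H)*(2*H))*1 = (2*H*(2 + H))*1 = 2*H*(2 + H))
(-152 + (A(-3, -2) + 4*V)) - d(W(-2, 0)) = (-152 + (6 + 4*(-6))) - 2*(¼)*0*(2 + (¼)*0) = (-152 + (6 - 24)) - 2*0*(2 + 0) = (-152 - 18) - 2*0*2 = -170 - 1*0 = -170 + 0 = -170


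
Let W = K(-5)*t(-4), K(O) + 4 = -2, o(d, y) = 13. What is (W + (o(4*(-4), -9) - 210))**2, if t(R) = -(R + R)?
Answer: 60025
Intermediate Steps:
t(R) = -2*R
K(O) = -6 (K(O) = -4 - 2 = -6)
W = -48 (W = -(-12)*(-4) = -6*8 = -48)
(W + (o(4*(-4), -9) - 210))**2 = (-48 + (13 - 210))**2 = (-48 - 197)**2 = (-245)**2 = 60025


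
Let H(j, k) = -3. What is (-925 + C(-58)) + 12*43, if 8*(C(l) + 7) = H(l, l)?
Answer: -3331/8 ≈ -416.38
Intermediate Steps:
C(l) = -59/8 (C(l) = -7 + (1/8)*(-3) = -7 - 3/8 = -59/8)
(-925 + C(-58)) + 12*43 = (-925 - 59/8) + 12*43 = -7459/8 + 516 = -3331/8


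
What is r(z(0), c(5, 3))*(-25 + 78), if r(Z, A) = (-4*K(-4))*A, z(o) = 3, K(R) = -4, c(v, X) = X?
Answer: 2544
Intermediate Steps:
r(Z, A) = 16*A (r(Z, A) = (-4*(-4))*A = 16*A)
r(z(0), c(5, 3))*(-25 + 78) = (16*3)*(-25 + 78) = 48*53 = 2544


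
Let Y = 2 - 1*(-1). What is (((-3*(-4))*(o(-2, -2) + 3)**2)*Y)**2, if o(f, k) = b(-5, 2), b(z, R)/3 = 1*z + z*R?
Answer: 4032758016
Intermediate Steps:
Y = 3 (Y = 2 + 1 = 3)
b(z, R) = 3*z + 3*R*z (b(z, R) = 3*(1*z + z*R) = 3*(z + R*z) = 3*z + 3*R*z)
o(f, k) = -45 (o(f, k) = 3*(-5)*(1 + 2) = 3*(-5)*3 = -45)
(((-3*(-4))*(o(-2, -2) + 3)**2)*Y)**2 = (((-3*(-4))*(-45 + 3)**2)*3)**2 = ((12*(-42)**2)*3)**2 = ((12*1764)*3)**2 = (21168*3)**2 = 63504**2 = 4032758016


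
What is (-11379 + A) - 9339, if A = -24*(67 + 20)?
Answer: -22806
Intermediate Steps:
A = -2088 (A = -24*87 = -2088)
(-11379 + A) - 9339 = (-11379 - 2088) - 9339 = -13467 - 9339 = -22806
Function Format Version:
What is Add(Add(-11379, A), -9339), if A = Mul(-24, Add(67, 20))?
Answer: -22806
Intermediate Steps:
A = -2088 (A = Mul(-24, 87) = -2088)
Add(Add(-11379, A), -9339) = Add(Add(-11379, -2088), -9339) = Add(-13467, -9339) = -22806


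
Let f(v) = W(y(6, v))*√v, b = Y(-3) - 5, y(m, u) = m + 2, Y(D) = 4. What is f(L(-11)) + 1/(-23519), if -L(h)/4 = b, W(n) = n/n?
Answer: 47037/23519 ≈ 2.0000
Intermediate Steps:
y(m, u) = 2 + m
W(n) = 1
b = -1 (b = 4 - 5 = -1)
L(h) = 4 (L(h) = -4*(-1) = 4)
f(v) = √v (f(v) = 1*√v = √v)
f(L(-11)) + 1/(-23519) = √4 + 1/(-23519) = 2 - 1/23519 = 47037/23519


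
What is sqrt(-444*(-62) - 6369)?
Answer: 3*sqrt(2351) ≈ 145.46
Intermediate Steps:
sqrt(-444*(-62) - 6369) = sqrt(27528 - 6369) = sqrt(21159) = 3*sqrt(2351)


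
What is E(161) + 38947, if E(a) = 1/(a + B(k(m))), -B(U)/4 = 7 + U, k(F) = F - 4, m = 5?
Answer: 5024164/129 ≈ 38947.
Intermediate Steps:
k(F) = -4 + F
B(U) = -28 - 4*U (B(U) = -4*(7 + U) = -28 - 4*U)
E(a) = 1/(-32 + a) (E(a) = 1/(a + (-28 - 4*(-4 + 5))) = 1/(a + (-28 - 4*1)) = 1/(a + (-28 - 4)) = 1/(a - 32) = 1/(-32 + a))
E(161) + 38947 = 1/(-32 + 161) + 38947 = 1/129 + 38947 = 5024164/129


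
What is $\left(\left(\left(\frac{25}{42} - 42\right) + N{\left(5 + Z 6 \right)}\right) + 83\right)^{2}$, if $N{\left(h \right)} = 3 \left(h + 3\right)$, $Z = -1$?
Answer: $\frac{3996001}{1764} \approx 2265.3$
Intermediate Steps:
$N{\left(h \right)} = 9 + 3 h$ ($N{\left(h \right)} = 3 \left(3 + h\right) = 9 + 3 h$)
$\left(\left(\left(\frac{25}{42} - 42\right) + N{\left(5 + Z 6 \right)}\right) + 83\right)^{2} = \left(\left(\left(\frac{25}{42} - 42\right) + \left(9 + 3 \left(5 - 6\right)\right)\right) + 83\right)^{2} = \left(\left(\left(25 \cdot \frac{1}{42} - 42\right) + \left(9 + 3 \left(5 - 6\right)\right)\right) + 83\right)^{2} = \left(\left(\left(\frac{25}{42} - 42\right) + \left(9 + 3 \left(-1\right)\right)\right) + 83\right)^{2} = \left(\left(- \frac{1739}{42} + \left(9 - 3\right)\right) + 83\right)^{2} = \left(\left(- \frac{1739}{42} + 6\right) + 83\right)^{2} = \left(- \frac{1487}{42} + 83\right)^{2} = \left(\frac{1999}{42}\right)^{2} = \frac{3996001}{1764}$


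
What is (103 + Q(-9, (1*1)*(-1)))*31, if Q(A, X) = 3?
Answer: 3286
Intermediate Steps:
(103 + Q(-9, (1*1)*(-1)))*31 = (103 + 3)*31 = 106*31 = 3286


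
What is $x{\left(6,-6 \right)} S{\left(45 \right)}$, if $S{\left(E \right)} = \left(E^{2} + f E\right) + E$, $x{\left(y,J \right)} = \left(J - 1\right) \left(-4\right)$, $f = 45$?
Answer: $114660$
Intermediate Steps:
$x{\left(y,J \right)} = 4 - 4 J$ ($x{\left(y,J \right)} = \left(-1 + J\right) \left(-4\right) = 4 - 4 J$)
$S{\left(E \right)} = E^{2} + 46 E$ ($S{\left(E \right)} = \left(E^{2} + 45 E\right) + E = E^{2} + 46 E$)
$x{\left(6,-6 \right)} S{\left(45 \right)} = \left(4 - -24\right) 45 \left(46 + 45\right) = \left(4 + 24\right) 45 \cdot 91 = 28 \cdot 4095 = 114660$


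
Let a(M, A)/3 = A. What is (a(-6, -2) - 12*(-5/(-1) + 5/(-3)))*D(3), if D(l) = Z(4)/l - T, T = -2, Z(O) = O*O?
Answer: -1012/3 ≈ -337.33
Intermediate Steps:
Z(O) = O²
a(M, A) = 3*A
D(l) = 2 + 16/l (D(l) = 4²/l - 1*(-2) = 16/l + 2 = 2 + 16/l)
(a(-6, -2) - 12*(-5/(-1) + 5/(-3)))*D(3) = (3*(-2) - 12*(-5/(-1) + 5/(-3)))*(2 + 16/3) = (-6 - 12*(-5*(-1) + 5*(-⅓)))*(2 + 16*(⅓)) = (-6 - 12*(5 - 5/3))*(2 + 16/3) = (-6 - 12*10/3)*(22/3) = (-6 - 40)*(22/3) = -46*22/3 = -1012/3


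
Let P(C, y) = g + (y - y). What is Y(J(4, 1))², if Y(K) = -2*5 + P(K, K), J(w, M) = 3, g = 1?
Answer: 81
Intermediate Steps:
P(C, y) = 1 (P(C, y) = 1 + (y - y) = 1 + 0 = 1)
Y(K) = -9 (Y(K) = -2*5 + 1 = -10 + 1 = -9)
Y(J(4, 1))² = (-9)² = 81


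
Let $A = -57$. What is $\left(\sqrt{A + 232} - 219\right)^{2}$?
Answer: $48136 - 2190 \sqrt{7} \approx 42342.0$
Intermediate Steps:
$\left(\sqrt{A + 232} - 219\right)^{2} = \left(\sqrt{-57 + 232} - 219\right)^{2} = \left(\sqrt{175} - 219\right)^{2} = \left(5 \sqrt{7} - 219\right)^{2} = \left(-219 + 5 \sqrt{7}\right)^{2}$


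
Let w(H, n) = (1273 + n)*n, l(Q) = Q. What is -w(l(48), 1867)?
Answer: -5862380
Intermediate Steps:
w(H, n) = n*(1273 + n)
-w(l(48), 1867) = -1867*(1273 + 1867) = -1867*3140 = -1*5862380 = -5862380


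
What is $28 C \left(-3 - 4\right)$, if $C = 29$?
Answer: $-5684$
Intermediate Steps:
$28 C \left(-3 - 4\right) = 28 \cdot 29 \left(-3 - 4\right) = 812 \left(-7\right) = -5684$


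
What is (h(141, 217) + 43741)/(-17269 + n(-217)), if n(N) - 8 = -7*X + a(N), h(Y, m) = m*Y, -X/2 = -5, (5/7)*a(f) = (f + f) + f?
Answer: -16895/4146 ≈ -4.0750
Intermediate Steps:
a(f) = 21*f/5 (a(f) = 7*((f + f) + f)/5 = 7*(2*f + f)/5 = 7*(3*f)/5 = 21*f/5)
X = 10 (X = -2*(-5) = 10)
h(Y, m) = Y*m
n(N) = -62 + 21*N/5 (n(N) = 8 + (-7*10 + 21*N/5) = 8 + (-70 + 21*N/5) = -62 + 21*N/5)
(h(141, 217) + 43741)/(-17269 + n(-217)) = (141*217 + 43741)/(-17269 + (-62 + (21/5)*(-217))) = (30597 + 43741)/(-17269 + (-62 - 4557/5)) = 74338/(-17269 - 4867/5) = 74338/(-91212/5) = 74338*(-5/91212) = -16895/4146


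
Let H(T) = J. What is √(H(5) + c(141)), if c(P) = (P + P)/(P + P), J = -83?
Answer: I*√82 ≈ 9.0554*I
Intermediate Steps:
H(T) = -83
c(P) = 1 (c(P) = (2*P)/((2*P)) = (2*P)*(1/(2*P)) = 1)
√(H(5) + c(141)) = √(-83 + 1) = √(-82) = I*√82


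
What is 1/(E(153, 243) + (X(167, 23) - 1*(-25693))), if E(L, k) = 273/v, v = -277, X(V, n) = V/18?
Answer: 4986/128146643 ≈ 3.8909e-5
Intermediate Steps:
X(V, n) = V/18 (X(V, n) = V*(1/18) = V/18)
E(L, k) = -273/277 (E(L, k) = 273/(-277) = 273*(-1/277) = -273/277)
1/(E(153, 243) + (X(167, 23) - 1*(-25693))) = 1/(-273/277 + ((1/18)*167 - 1*(-25693))) = 1/(-273/277 + (167/18 + 25693)) = 1/(-273/277 + 462641/18) = 1/(128146643/4986) = 4986/128146643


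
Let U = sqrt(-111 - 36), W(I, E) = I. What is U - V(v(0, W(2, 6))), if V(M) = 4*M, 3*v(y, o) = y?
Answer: 7*I*sqrt(3) ≈ 12.124*I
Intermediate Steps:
v(y, o) = y/3
U = 7*I*sqrt(3) (U = sqrt(-147) = 7*I*sqrt(3) ≈ 12.124*I)
U - V(v(0, W(2, 6))) = 7*I*sqrt(3) - 4*(1/3)*0 = 7*I*sqrt(3) - 4*0 = 7*I*sqrt(3) - 1*0 = 7*I*sqrt(3) + 0 = 7*I*sqrt(3)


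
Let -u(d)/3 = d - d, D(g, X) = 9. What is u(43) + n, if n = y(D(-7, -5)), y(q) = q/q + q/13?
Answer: 22/13 ≈ 1.6923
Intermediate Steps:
y(q) = 1 + q/13 (y(q) = 1 + q*(1/13) = 1 + q/13)
n = 22/13 (n = 1 + (1/13)*9 = 1 + 9/13 = 22/13 ≈ 1.6923)
u(d) = 0 (u(d) = -3*(d - d) = -3*0 = 0)
u(43) + n = 0 + 22/13 = 22/13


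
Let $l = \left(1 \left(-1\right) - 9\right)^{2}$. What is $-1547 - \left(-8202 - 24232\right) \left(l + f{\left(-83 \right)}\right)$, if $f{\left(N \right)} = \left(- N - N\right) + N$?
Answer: $5933875$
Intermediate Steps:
$f{\left(N \right)} = - N$ ($f{\left(N \right)} = - 2 N + N = - N$)
$l = 100$ ($l = \left(-1 + \left(-31 + 22\right)\right)^{2} = \left(-1 - 9\right)^{2} = \left(-10\right)^{2} = 100$)
$-1547 - \left(-8202 - 24232\right) \left(l + f{\left(-83 \right)}\right) = -1547 - \left(-8202 - 24232\right) \left(100 - -83\right) = -1547 - - 32434 \left(100 + 83\right) = -1547 - \left(-32434\right) 183 = -1547 - -5935422 = -1547 + 5935422 = 5933875$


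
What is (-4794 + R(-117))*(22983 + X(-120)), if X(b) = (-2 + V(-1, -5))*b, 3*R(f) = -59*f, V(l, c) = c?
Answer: -59390739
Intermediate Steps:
R(f) = -59*f/3 (R(f) = (-59*f)/3 = -59*f/3)
X(b) = -7*b (X(b) = (-2 - 5)*b = -7*b)
(-4794 + R(-117))*(22983 + X(-120)) = (-4794 - 59/3*(-117))*(22983 - 7*(-120)) = (-4794 + 2301)*(22983 + 840) = -2493*23823 = -59390739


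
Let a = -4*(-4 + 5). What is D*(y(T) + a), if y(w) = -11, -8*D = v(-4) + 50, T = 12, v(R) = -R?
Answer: 405/4 ≈ 101.25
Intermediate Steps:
D = -27/4 (D = -(-1*(-4) + 50)/8 = -(4 + 50)/8 = -1/8*54 = -27/4 ≈ -6.7500)
a = -4 (a = -4*1 = -4)
D*(y(T) + a) = -27*(-11 - 4)/4 = -27/4*(-15) = 405/4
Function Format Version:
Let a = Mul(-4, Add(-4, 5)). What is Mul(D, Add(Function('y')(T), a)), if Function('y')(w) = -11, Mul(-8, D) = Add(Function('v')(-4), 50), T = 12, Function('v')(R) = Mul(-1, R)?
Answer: Rational(405, 4) ≈ 101.25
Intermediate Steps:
D = Rational(-27, 4) (D = Mul(Rational(-1, 8), Add(Mul(-1, -4), 50)) = Mul(Rational(-1, 8), Add(4, 50)) = Mul(Rational(-1, 8), 54) = Rational(-27, 4) ≈ -6.7500)
a = -4 (a = Mul(-4, 1) = -4)
Mul(D, Add(Function('y')(T), a)) = Mul(Rational(-27, 4), Add(-11, -4)) = Mul(Rational(-27, 4), -15) = Rational(405, 4)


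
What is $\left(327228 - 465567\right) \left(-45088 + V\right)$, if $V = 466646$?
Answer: $-58317912162$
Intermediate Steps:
$\left(327228 - 465567\right) \left(-45088 + V\right) = \left(327228 - 465567\right) \left(-45088 + 466646\right) = \left(-138339\right) 421558 = -58317912162$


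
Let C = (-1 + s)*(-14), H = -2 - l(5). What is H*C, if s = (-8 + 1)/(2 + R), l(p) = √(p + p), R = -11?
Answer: -56/9 - 28*√10/9 ≈ -16.060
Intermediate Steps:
l(p) = √2*√p (l(p) = √(2*p) = √2*√p)
s = 7/9 (s = (-8 + 1)/(2 - 11) = -7/(-9) = -7*(-⅑) = 7/9 ≈ 0.77778)
H = -2 - √10 (H = -2 - √2*√5 = -2 - √10 ≈ -5.1623)
C = 28/9 (C = (-1 + 7/9)*(-14) = -2/9*(-14) = 28/9 ≈ 3.1111)
H*C = (-2 - √10)*(28/9) = -56/9 - 28*√10/9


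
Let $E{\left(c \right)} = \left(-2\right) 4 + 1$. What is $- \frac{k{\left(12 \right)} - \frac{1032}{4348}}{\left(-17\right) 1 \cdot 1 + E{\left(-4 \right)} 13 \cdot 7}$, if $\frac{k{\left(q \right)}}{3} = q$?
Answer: $\frac{6479}{118483} \approx 0.054683$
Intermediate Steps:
$k{\left(q \right)} = 3 q$
$E{\left(c \right)} = -7$ ($E{\left(c \right)} = -8 + 1 = -7$)
$- \frac{k{\left(12 \right)} - \frac{1032}{4348}}{\left(-17\right) 1 \cdot 1 + E{\left(-4 \right)} 13 \cdot 7} = - \frac{3 \cdot 12 - \frac{1032}{4348}}{\left(-17\right) 1 \cdot 1 + \left(-7\right) 13 \cdot 7} = - \frac{36 - \frac{258}{1087}}{\left(-17\right) 1 - 637} = - \frac{36 - \frac{258}{1087}}{-17 - 637} = - \frac{38874}{1087 \left(-654\right)} = - \frac{38874 \left(-1\right)}{1087 \cdot 654} = \left(-1\right) \left(- \frac{6479}{118483}\right) = \frac{6479}{118483}$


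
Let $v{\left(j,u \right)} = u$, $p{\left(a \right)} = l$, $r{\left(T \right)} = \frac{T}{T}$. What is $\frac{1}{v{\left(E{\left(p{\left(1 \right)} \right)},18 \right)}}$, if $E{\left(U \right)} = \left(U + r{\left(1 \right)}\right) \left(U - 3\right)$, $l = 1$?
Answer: $\frac{1}{18} \approx 0.055556$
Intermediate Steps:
$r{\left(T \right)} = 1$
$p{\left(a \right)} = 1$
$E{\left(U \right)} = \left(1 + U\right) \left(-3 + U\right)$ ($E{\left(U \right)} = \left(U + 1\right) \left(U - 3\right) = \left(1 + U\right) \left(-3 + U\right)$)
$\frac{1}{v{\left(E{\left(p{\left(1 \right)} \right)},18 \right)}} = \frac{1}{18}$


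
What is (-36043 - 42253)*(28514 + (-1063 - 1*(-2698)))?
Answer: -2360546104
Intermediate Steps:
(-36043 - 42253)*(28514 + (-1063 - 1*(-2698))) = -78296*(28514 + (-1063 + 2698)) = -78296*(28514 + 1635) = -78296*30149 = -2360546104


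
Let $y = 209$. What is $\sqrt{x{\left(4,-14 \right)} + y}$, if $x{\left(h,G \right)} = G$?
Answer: $\sqrt{195} \approx 13.964$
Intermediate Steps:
$\sqrt{x{\left(4,-14 \right)} + y} = \sqrt{-14 + 209} = \sqrt{195}$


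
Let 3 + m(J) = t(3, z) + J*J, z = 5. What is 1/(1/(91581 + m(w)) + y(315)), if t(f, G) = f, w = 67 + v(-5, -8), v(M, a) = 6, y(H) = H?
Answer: 96910/30526651 ≈ 0.0031746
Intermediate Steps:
w = 73 (w = 67 + 6 = 73)
m(J) = J**2 (m(J) = -3 + (3 + J*J) = -3 + (3 + J**2) = J**2)
1/(1/(91581 + m(w)) + y(315)) = 1/(1/(91581 + 73**2) + 315) = 1/(1/(91581 + 5329) + 315) = 1/(1/96910 + 315) = 1/(30526651/96910) = 96910/30526651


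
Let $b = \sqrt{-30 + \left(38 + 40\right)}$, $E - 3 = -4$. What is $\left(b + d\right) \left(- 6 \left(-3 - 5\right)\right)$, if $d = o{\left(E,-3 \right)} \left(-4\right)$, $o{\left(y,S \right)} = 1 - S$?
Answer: $-768 + 192 \sqrt{3} \approx -435.45$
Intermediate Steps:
$E = -1$ ($E = 3 - 4 = -1$)
$d = -16$ ($d = \left(1 - -3\right) \left(-4\right) = \left(1 + 3\right) \left(-4\right) = 4 \left(-4\right) = -16$)
$b = 4 \sqrt{3}$ ($b = \sqrt{-30 + 78} = \sqrt{48} = 4 \sqrt{3} \approx 6.9282$)
$\left(b + d\right) \left(- 6 \left(-3 - 5\right)\right) = \left(4 \sqrt{3} - 16\right) \left(- 6 \left(-3 - 5\right)\right) = \left(-16 + 4 \sqrt{3}\right) \left(\left(-6\right) \left(-8\right)\right) = \left(-16 + 4 \sqrt{3}\right) 48 = -768 + 192 \sqrt{3}$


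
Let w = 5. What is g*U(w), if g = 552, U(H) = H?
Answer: 2760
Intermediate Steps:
g*U(w) = 552*5 = 2760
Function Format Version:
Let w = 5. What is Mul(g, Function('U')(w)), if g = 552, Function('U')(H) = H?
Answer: 2760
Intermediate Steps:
Mul(g, Function('U')(w)) = Mul(552, 5) = 2760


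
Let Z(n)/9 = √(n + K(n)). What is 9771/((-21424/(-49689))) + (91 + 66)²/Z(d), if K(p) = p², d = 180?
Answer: 485511219/21424 + 24649*√905/48870 ≈ 22677.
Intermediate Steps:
Z(n) = 9*√(n + n²)
9771/((-21424/(-49689))) + (91 + 66)²/Z(d) = 9771/((-21424/(-49689))) + (91 + 66)²/((9*√(180*(1 + 180)))) = 9771/((-21424*(-1/49689))) + 157²/((9*√(180*181))) = 9771/(21424/49689) + 24649/((9*√32580)) = 9771*(49689/21424) + 24649/((9*(6*√905))) = 485511219/21424 + 24649/((54*√905)) = 485511219/21424 + 24649*(√905/48870) = 485511219/21424 + 24649*√905/48870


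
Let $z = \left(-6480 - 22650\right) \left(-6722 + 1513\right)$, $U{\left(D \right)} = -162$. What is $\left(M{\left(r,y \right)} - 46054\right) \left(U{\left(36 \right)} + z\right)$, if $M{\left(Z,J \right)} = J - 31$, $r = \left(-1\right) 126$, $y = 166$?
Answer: $-6967657589352$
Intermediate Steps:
$r = -126$
$M{\left(Z,J \right)} = -31 + J$
$z = 151738170$ ($z = \left(-29130\right) \left(-5209\right) = 151738170$)
$\left(M{\left(r,y \right)} - 46054\right) \left(U{\left(36 \right)} + z\right) = \left(\left(-31 + 166\right) - 46054\right) \left(-162 + 151738170\right) = \left(135 - 46054\right) 151738008 = \left(-45919\right) 151738008 = -6967657589352$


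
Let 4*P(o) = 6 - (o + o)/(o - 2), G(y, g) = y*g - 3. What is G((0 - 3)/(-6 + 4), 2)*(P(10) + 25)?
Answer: 0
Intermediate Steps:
G(y, g) = -3 + g*y (G(y, g) = g*y - 3 = -3 + g*y)
P(o) = 3/2 - o/(2*(-2 + o)) (P(o) = (6 - (o + o)/(o - 2))/4 = (6 - 2*o/(-2 + o))/4 = 3/2 - o/(2*(-2 + o)))
G((0 - 3)/(-6 + 4), 2)*(P(10) + 25) = (-3 + 2*((0 - 3)/(-6 + 4)))*((-3 + 10)/(-2 + 10) + 25) = (-3 + 2*(-3/(-2)))*(7/8 + 25) = (-3 + 2*(-3*(-1/2)))*((1/8)*7 + 25) = (-3 + 2*(3/2))*(7/8 + 25) = (-3 + 3)*(207/8) = 0*(207/8) = 0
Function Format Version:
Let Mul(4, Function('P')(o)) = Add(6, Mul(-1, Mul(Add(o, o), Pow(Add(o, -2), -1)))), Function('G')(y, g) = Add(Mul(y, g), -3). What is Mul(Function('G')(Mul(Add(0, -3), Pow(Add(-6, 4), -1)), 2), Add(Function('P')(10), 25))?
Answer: 0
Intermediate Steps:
Function('G')(y, g) = Add(-3, Mul(g, y)) (Function('G')(y, g) = Add(Mul(g, y), -3) = Add(-3, Mul(g, y)))
Function('P')(o) = Add(Rational(3, 2), Mul(Rational(-1, 2), o, Pow(Add(-2, o), -1))) (Function('P')(o) = Mul(Rational(1, 4), Add(6, Mul(-1, Mul(Add(o, o), Pow(Add(o, -2), -1))))) = Mul(Rational(1, 4), Add(6, Mul(-1, Mul(Mul(2, o), Pow(Add(-2, o), -1))))) = Mul(Rational(1, 4), Add(6, Mul(-1, Mul(2, o, Pow(Add(-2, o), -1))))) = Mul(Rational(1, 4), Add(6, Mul(-2, o, Pow(Add(-2, o), -1)))) = Add(Rational(3, 2), Mul(Rational(-1, 2), o, Pow(Add(-2, o), -1))))
Mul(Function('G')(Mul(Add(0, -3), Pow(Add(-6, 4), -1)), 2), Add(Function('P')(10), 25)) = Mul(Add(-3, Mul(2, Mul(Add(0, -3), Pow(Add(-6, 4), -1)))), Add(Mul(Pow(Add(-2, 10), -1), Add(-3, 10)), 25)) = Mul(Add(-3, Mul(2, Mul(-3, Pow(-2, -1)))), Add(Mul(Pow(8, -1), 7), 25)) = Mul(Add(-3, Mul(2, Mul(-3, Rational(-1, 2)))), Add(Mul(Rational(1, 8), 7), 25)) = Mul(Add(-3, Mul(2, Rational(3, 2))), Add(Rational(7, 8), 25)) = Mul(Add(-3, 3), Rational(207, 8)) = Mul(0, Rational(207, 8)) = 0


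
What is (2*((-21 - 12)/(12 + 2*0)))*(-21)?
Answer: 231/2 ≈ 115.50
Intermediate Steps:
(2*((-21 - 12)/(12 + 2*0)))*(-21) = (2*(-33/(12 + 0)))*(-21) = (2*(-33/12))*(-21) = (2*(-33*1/12))*(-21) = (2*(-11/4))*(-21) = -11/2*(-21) = 231/2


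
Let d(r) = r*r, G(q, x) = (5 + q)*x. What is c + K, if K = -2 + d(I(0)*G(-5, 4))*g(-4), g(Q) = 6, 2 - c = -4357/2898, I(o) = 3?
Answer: 4357/2898 ≈ 1.5035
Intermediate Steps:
G(q, x) = x*(5 + q)
c = 10153/2898 (c = 2 - (-4357)/2898 = 2 - 1*(-4357/2898) = 2 + 4357/2898 = 10153/2898 ≈ 3.5035)
d(r) = r**2
K = -2 (K = -2 + (3*(4*(5 - 5)))**2*6 = -2 + (3*(4*0))**2*6 = -2 + (3*0)**2*6 = -2 + 0**2*6 = -2 + 0*6 = -2 + 0 = -2)
c + K = 10153/2898 - 2 = 4357/2898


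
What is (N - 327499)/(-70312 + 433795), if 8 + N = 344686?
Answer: 17179/363483 ≈ 0.047262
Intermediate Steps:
N = 344678 (N = -8 + 344686 = 344678)
(N - 327499)/(-70312 + 433795) = (344678 - 327499)/(-70312 + 433795) = 17179/363483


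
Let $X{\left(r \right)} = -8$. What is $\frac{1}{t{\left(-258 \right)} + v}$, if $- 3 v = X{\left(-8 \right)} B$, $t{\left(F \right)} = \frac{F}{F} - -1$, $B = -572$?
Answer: $- \frac{3}{4570} \approx -0.00065645$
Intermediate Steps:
$t{\left(F \right)} = 2$ ($t{\left(F \right)} = 1 + 1 = 2$)
$v = - \frac{4576}{3}$ ($v = - \frac{\left(-8\right) \left(-572\right)}{3} = \left(- \frac{1}{3}\right) 4576 = - \frac{4576}{3} \approx -1525.3$)
$\frac{1}{t{\left(-258 \right)} + v} = \frac{1}{2 - \frac{4576}{3}} = \frac{1}{- \frac{4570}{3}} = - \frac{3}{4570}$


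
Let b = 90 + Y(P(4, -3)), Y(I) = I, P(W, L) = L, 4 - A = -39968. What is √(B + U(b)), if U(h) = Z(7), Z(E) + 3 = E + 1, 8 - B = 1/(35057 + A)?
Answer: 4*√4573842869/75029 ≈ 3.6055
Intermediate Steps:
A = 39972 (A = 4 - 1*(-39968) = 4 + 39968 = 39972)
B = 600231/75029 (B = 8 - 1/(35057 + 39972) = 8 - 1/75029 = 600231/75029 ≈ 8.0000)
Z(E) = -2 + E (Z(E) = -3 + (E + 1) = -3 + (1 + E) = -2 + E)
b = 87 (b = 90 - 3 = 87)
U(h) = 5 (U(h) = -2 + 7 = 5)
√(B + U(b)) = √(600231/75029 + 5) = √(975376/75029) = 4*√4573842869/75029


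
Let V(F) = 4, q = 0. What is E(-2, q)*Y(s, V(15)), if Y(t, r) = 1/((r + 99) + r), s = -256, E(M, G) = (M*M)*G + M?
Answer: -2/107 ≈ -0.018692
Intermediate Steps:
E(M, G) = M + G*M² (E(M, G) = M²*G + M = G*M² + M = M + G*M²)
Y(t, r) = 1/(99 + 2*r) (Y(t, r) = 1/((99 + r) + r) = 1/(99 + 2*r))
E(-2, q)*Y(s, V(15)) = (-2*(1 + 0*(-2)))/(99 + 2*4) = (-2*(1 + 0))/(99 + 8) = -2*1/107 = -2/107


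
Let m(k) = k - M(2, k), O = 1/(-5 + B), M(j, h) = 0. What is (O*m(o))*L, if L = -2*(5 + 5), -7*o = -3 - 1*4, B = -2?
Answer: 20/7 ≈ 2.8571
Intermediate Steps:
o = 1 (o = -(-3 - 1*4)/7 = -(-3 - 4)/7 = -⅐*(-7) = 1)
L = -20 (L = -2*10 = -20)
O = -⅐ (O = 1/(-5 - 2) = 1/(-7) = -⅐ ≈ -0.14286)
m(k) = k (m(k) = k - 1*0 = k + 0 = k)
(O*m(o))*L = -⅐*1*(-20) = -⅐*(-20) = 20/7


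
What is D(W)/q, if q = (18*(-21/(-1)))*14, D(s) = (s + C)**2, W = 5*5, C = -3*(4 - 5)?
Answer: 4/27 ≈ 0.14815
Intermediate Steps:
C = 3 (C = -3*(-1) = 3)
W = 25
D(s) = (3 + s)**2 (D(s) = (s + 3)**2 = (3 + s)**2)
q = 5292 (q = (18*(-21*(-1)))*14 = (18*21)*14 = 378*14 = 5292)
D(W)/q = (3 + 25)**2/5292 = 28**2*(1/5292) = 784*(1/5292) = 4/27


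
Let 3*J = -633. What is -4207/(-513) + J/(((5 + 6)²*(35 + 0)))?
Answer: 17708402/2172555 ≈ 8.1510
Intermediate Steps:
J = -211 (J = (⅓)*(-633) = -211)
-4207/(-513) + J/(((5 + 6)²*(35 + 0))) = -4207/(-513) - 211*1/((5 + 6)²*(35 + 0)) = -4207*(-1/513) - 211/(11²*35) = 4207/513 - 211/(121*35) = 4207/513 - 211/4235 = 17708402/2172555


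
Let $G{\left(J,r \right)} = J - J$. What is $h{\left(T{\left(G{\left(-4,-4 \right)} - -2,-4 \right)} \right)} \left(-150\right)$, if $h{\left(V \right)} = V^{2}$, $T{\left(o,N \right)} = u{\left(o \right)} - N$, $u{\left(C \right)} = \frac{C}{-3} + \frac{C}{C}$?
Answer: $- \frac{8450}{3} \approx -2816.7$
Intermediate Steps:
$u{\left(C \right)} = 1 - \frac{C}{3}$ ($u{\left(C \right)} = C \left(- \frac{1}{3}\right) + 1 = - \frac{C}{3} + 1 = 1 - \frac{C}{3}$)
$G{\left(J,r \right)} = 0$
$T{\left(o,N \right)} = 1 - N - \frac{o}{3}$ ($T{\left(o,N \right)} = \left(1 - \frac{o}{3}\right) - N = 1 - N - \frac{o}{3}$)
$h{\left(T{\left(G{\left(-4,-4 \right)} - -2,-4 \right)} \right)} \left(-150\right) = \left(1 - -4 - \frac{0 - -2}{3}\right)^{2} \left(-150\right) = \left(1 + 4 - \frac{0 + 2}{3}\right)^{2} \left(-150\right) = \left(1 + 4 - \frac{2}{3}\right)^{2} \left(-150\right) = \left(\frac{13}{3}\right)^{2} \left(-150\right) = \frac{169}{9} \left(-150\right) = - \frac{8450}{3}$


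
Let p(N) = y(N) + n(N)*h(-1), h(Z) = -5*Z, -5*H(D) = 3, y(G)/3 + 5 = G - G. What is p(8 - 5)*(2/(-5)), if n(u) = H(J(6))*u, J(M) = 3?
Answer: 48/5 ≈ 9.6000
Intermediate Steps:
y(G) = -15 (y(G) = -15 + 3*(G - G) = -15 + 3*0 = -15 + 0 = -15)
H(D) = -3/5 (H(D) = -1/5*3 = -3/5)
n(u) = -3*u/5
p(N) = -15 - 3*N (p(N) = -15 + (-3*N/5)*(-5*(-1)) = -15 - 3*N/5*5 = -15 - 3*N)
p(8 - 5)*(2/(-5)) = (-15 - 3*(8 - 5))*(2/(-5)) = (-15 - 3*3)*(2*(-1/5)) = (-15 - 9)*(-2/5) = -24*(-2/5) = 48/5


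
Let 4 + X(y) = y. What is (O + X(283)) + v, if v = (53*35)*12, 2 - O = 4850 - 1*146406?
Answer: 164097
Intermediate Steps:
O = 141558 (O = 2 - (4850 - 1*146406) = 2 - (4850 - 146406) = 2 - 1*(-141556) = 2 + 141556 = 141558)
X(y) = -4 + y
v = 22260 (v = 1855*12 = 22260)
(O + X(283)) + v = (141558 + (-4 + 283)) + 22260 = (141558 + 279) + 22260 = 141837 + 22260 = 164097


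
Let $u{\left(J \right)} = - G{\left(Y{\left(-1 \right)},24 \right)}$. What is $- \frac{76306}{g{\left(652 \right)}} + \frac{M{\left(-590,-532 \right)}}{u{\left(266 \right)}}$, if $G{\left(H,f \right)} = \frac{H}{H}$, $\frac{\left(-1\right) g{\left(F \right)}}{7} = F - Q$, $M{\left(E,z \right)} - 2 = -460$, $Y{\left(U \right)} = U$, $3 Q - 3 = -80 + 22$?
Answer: $\frac{6676184}{14077} \approx 474.26$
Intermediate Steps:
$Q = - \frac{55}{3}$ ($Q = 1 + \frac{-80 + 22}{3} = 1 + \frac{1}{3} \left(-58\right) = 1 - \frac{58}{3} = - \frac{55}{3} \approx -18.333$)
$M{\left(E,z \right)} = -458$ ($M{\left(E,z \right)} = 2 - 460 = -458$)
$g{\left(F \right)} = - \frac{385}{3} - 7 F$ ($g{\left(F \right)} = - 7 \left(F - - \frac{55}{3}\right) = - 7 \left(F + \frac{55}{3}\right) = - 7 \left(\frac{55}{3} + F\right) = - \frac{385}{3} - 7 F$)
$G{\left(H,f \right)} = 1$
$u{\left(J \right)} = -1$ ($u{\left(J \right)} = \left(-1\right) 1 = -1$)
$- \frac{76306}{g{\left(652 \right)}} + \frac{M{\left(-590,-532 \right)}}{u{\left(266 \right)}} = - \frac{76306}{- \frac{385}{3} - 4564} - \frac{458}{-1} = - \frac{76306}{- \frac{385}{3} - 4564} - -458 = - \frac{76306}{- \frac{14077}{3}} + 458 = \left(-76306\right) \left(- \frac{3}{14077}\right) + 458 = \frac{228918}{14077} + 458 = \frac{6676184}{14077}$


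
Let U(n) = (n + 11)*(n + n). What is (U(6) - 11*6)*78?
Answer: 10764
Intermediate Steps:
U(n) = 2*n*(11 + n) (U(n) = (11 + n)*(2*n) = 2*n*(11 + n))
(U(6) - 11*6)*78 = (2*6*(11 + 6) - 11*6)*78 = (2*6*17 - 66)*78 = (204 - 66)*78 = 138*78 = 10764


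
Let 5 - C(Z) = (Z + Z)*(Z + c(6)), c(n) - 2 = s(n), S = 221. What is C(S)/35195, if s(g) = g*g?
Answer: -114473/35195 ≈ -3.2525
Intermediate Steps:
s(g) = g**2
c(n) = 2 + n**2
C(Z) = 5 - 2*Z*(38 + Z) (C(Z) = 5 - (Z + Z)*(Z + (2 + 6**2)) = 5 - 2*Z*(Z + (2 + 36)) = 5 - 2*Z*(Z + 38) = 5 - 2*Z*(38 + Z))
C(S)/35195 = (5 - 76*221 - 2*221**2)/35195 = (5 - 16796 - 2*48841)*(1/35195) = (5 - 16796 - 97682)*(1/35195) = -114473*1/35195 = -114473/35195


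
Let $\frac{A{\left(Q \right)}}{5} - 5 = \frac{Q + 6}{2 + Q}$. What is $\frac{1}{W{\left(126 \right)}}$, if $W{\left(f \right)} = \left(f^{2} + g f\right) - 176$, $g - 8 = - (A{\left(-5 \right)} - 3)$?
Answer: $\frac{1}{14146} \approx 7.0691 \cdot 10^{-5}$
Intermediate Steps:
$A{\left(Q \right)} = 25 + \frac{5 \left(6 + Q\right)}{2 + Q}$ ($A{\left(Q \right)} = 25 + 5 \frac{Q + 6}{2 + Q} = 25 + 5 \frac{6 + Q}{2 + Q} = 25 + \frac{5 \left(6 + Q\right)}{2 + Q}$)
$g = - \frac{37}{3}$ ($g = 8 - \left(\frac{10 \left(8 + 3 \left(-5\right)\right)}{2 - 5} - 3\right) = 8 - \left(\frac{10 \left(8 - 15\right)}{-3} - 3\right) = 8 - \left(10 \left(- \frac{1}{3}\right) \left(-7\right) - 3\right) = 8 - \left(\frac{70}{3} - 3\right) = 8 - \frac{61}{3} = - \frac{37}{3} \approx -12.333$)
$W{\left(f \right)} = -176 + f^{2} - \frac{37 f}{3}$ ($W{\left(f \right)} = \left(f^{2} - \frac{37 f}{3}\right) - 176 = -176 + f^{2} - \frac{37 f}{3}$)
$\frac{1}{W{\left(126 \right)}} = \frac{1}{-176 + 126^{2} - 1554} = \frac{1}{-176 + 15876 - 1554} = \frac{1}{14146}$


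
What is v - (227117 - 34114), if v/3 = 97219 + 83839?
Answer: 350171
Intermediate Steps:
v = 543174 (v = 3*(97219 + 83839) = 3*181058 = 543174)
v - (227117 - 34114) = 543174 - (227117 - 34114) = 543174 - 1*193003 = 543174 - 193003 = 350171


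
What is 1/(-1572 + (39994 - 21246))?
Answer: 1/17176 ≈ 5.8221e-5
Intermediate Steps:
1/(-1572 + (39994 - 21246)) = 1/(-1572 + 18748) = 1/17176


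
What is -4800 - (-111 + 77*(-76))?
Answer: 1163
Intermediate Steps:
-4800 - (-111 + 77*(-76)) = -4800 - (-111 - 5852) = -4800 - 1*(-5963) = -4800 + 5963 = 1163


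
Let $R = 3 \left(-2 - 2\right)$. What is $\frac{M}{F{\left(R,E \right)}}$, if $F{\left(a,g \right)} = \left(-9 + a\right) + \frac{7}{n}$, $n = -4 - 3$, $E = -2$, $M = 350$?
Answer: $- \frac{175}{11} \approx -15.909$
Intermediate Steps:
$n = -7$
$R = -12$ ($R = 3 \left(-4\right) = -12$)
$F{\left(a,g \right)} = -10 + a$ ($F{\left(a,g \right)} = \left(-9 + a\right) + \frac{7}{-7} = \left(-9 + a\right) + 7 \left(- \frac{1}{7}\right) = \left(-9 + a\right) - 1 = -10 + a$)
$\frac{M}{F{\left(R,E \right)}} = \frac{350}{-10 - 12} = \frac{350}{-22} = 350 \left(- \frac{1}{22}\right) = - \frac{175}{11}$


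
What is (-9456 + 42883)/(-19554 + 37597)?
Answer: 33427/18043 ≈ 1.8526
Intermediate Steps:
(-9456 + 42883)/(-19554 + 37597) = 33427/18043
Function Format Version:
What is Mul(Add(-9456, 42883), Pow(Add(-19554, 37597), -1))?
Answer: Rational(33427, 18043) ≈ 1.8526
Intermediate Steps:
Mul(Add(-9456, 42883), Pow(Add(-19554, 37597), -1)) = Mul(33427, Pow(18043, -1)) = Mul(33427, Rational(1, 18043)) = Rational(33427, 18043)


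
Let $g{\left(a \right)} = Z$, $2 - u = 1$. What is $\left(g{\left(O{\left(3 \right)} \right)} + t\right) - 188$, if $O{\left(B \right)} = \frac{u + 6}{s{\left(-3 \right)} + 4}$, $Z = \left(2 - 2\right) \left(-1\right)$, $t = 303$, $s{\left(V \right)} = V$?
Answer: $115$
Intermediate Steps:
$u = 1$ ($u = 2 - 1 = 1$)
$Z = 0$ ($Z = 0 \left(-1\right) = 0$)
$O{\left(B \right)} = 7$ ($O{\left(B \right)} = \frac{1 + 6}{-3 + 4} = \frac{7}{1} = 7 \cdot 1 = 7$)
$g{\left(a \right)} = 0$
$\left(g{\left(O{\left(3 \right)} \right)} + t\right) - 188 = \left(0 + 303\right) - 188 = 303 - 188 = 115$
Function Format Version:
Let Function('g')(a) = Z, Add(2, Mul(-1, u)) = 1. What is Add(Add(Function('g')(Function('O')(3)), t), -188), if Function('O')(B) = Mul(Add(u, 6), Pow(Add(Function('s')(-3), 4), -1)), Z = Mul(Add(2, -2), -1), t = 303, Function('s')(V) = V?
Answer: 115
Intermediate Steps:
u = 1 (u = Add(2, Mul(-1, 1)) = Add(2, -1) = 1)
Z = 0 (Z = Mul(0, -1) = 0)
Function('O')(B) = 7 (Function('O')(B) = Mul(Add(1, 6), Pow(Add(-3, 4), -1)) = Mul(7, Pow(1, -1)) = Mul(7, 1) = 7)
Function('g')(a) = 0
Add(Add(Function('g')(Function('O')(3)), t), -188) = Add(Add(0, 303), -188) = Add(303, -188) = 115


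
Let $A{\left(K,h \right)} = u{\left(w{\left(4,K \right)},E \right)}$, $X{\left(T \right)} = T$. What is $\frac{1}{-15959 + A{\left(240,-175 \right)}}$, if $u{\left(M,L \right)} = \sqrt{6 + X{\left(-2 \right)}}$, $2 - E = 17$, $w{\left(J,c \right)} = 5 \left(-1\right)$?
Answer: $- \frac{1}{15957} \approx -6.2668 \cdot 10^{-5}$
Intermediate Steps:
$w{\left(J,c \right)} = -5$
$E = -15$ ($E = 2 - 17 = -15$)
$u{\left(M,L \right)} = 2$ ($u{\left(M,L \right)} = \sqrt{6 - 2} = \sqrt{4} = 2$)
$A{\left(K,h \right)} = 2$
$\frac{1}{-15959 + A{\left(240,-175 \right)}} = \frac{1}{-15959 + 2} = \frac{1}{-15957} = - \frac{1}{15957}$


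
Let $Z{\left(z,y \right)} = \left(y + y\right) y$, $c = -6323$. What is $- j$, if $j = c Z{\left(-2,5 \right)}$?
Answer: $316150$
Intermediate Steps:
$Z{\left(z,y \right)} = 2 y^{2}$ ($Z{\left(z,y \right)} = 2 y y = 2 y^{2}$)
$j = -316150$ ($j = - 6323 \cdot 2 \cdot 5^{2} = - 6323 \cdot 2 \cdot 25 = \left(-6323\right) 50 = -316150$)
$- j = \left(-1\right) \left(-316150\right) = 316150$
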